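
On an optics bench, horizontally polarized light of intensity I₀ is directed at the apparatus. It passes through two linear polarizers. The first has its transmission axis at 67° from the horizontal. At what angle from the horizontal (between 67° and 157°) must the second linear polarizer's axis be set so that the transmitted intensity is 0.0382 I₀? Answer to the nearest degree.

I₁ = I₀ cos²(67° − 0°) = I₀ cos²(67°) = 0.1527 I₀.
Need I₂/I₀ = 0.0382, so cos²(θ − 67°) = 0.0382 / 0.1527 = 0.2502.
θ − 67° = arccos(√0.2502) = 60.0°, giving θ ≈ 67 + 60.0 = 127.0°.

θ ≈ 127°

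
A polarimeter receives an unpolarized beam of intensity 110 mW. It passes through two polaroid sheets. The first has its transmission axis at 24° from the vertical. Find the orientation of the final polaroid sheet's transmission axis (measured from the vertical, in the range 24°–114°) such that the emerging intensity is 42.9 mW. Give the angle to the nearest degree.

θ ≈ 52°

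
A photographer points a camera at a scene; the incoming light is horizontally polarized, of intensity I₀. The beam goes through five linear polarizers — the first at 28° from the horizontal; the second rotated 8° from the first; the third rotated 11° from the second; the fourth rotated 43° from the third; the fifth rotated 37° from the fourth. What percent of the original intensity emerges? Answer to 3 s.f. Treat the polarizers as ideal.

≈ 25.1%

I₁ = I₀ cos²(28° − 0°) = I₀ cos²(28°) = 0.7796 I₀.
I₂ = I₁ cos²(8°) = 0.7796 · 0.9806 I₀ = 0.7645 I₀.
I₃ = I₂ cos²(11°) = 0.7645 · 0.9636 I₀ = 0.7367 I₀.
I₄ = I₃ cos²(43°) = 0.7367 · 0.5349 I₀ = 0.394 I₀.
I₅ = I₄ cos²(37°) = 0.394 · 0.6378 I₀ = 0.2513 I₀.
That is 25.13% of the incident intensity.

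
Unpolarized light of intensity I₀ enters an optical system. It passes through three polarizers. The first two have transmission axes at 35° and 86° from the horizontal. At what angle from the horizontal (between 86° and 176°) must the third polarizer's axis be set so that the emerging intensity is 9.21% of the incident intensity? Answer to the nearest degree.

Unpolarized light through the first polarizer → I₁ = ½ I₀, now polarized at 35°.
I₂ = I₁ cos²(86° − 35°) = 0.5 I₀ · cos²(51°) = 0.198 I₀.
Need I₃/I₀ = 0.0921, so cos²(θ − 86°) = 0.0921 / 0.198 = 0.4651.
θ − 86° = arccos(√0.4651) = 47.0°, giving θ ≈ 86 + 47.0 = 133.0°.

θ ≈ 133°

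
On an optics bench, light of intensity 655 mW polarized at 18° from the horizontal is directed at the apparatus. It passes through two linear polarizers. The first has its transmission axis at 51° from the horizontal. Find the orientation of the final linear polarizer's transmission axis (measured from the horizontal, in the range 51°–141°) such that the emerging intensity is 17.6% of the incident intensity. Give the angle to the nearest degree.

I₁ = I₀ cos²(51° − 18°) = I₀ cos²(33°) = 0.7034 I₀.
Need I₂/I₀ = 0.176, so cos²(θ − 51°) = 0.176 / 0.7034 = 0.2502.
θ − 51° = arccos(√0.2502) = 60.0°, giving θ ≈ 51 + 60.0 = 111.0°.

θ ≈ 111°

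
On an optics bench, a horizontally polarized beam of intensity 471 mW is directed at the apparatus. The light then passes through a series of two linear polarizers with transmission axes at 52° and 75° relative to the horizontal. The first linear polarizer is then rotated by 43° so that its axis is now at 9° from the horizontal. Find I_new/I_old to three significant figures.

Before rotation:
I₁ = I₀ cos²(52° − 0°) = I₀ cos²(52°) = 0.379 I₀.
I₂ = I₁ cos²(75° − 52°) = 0.379 I₀ · cos²(23°) = 0.3212 I₀.
After rotation:
I₁ = I₀ cos²(9° − 0°) = I₀ cos²(9°) = 0.9755 I₀.
I₂ = I₁ cos²(75° − 9°) = 0.9755 I₀ · cos²(66°) = 0.1614 I₀.
Ratio = 0.1614 / 0.3212 = 0.5025.

I_new/I_old ≈ 0.502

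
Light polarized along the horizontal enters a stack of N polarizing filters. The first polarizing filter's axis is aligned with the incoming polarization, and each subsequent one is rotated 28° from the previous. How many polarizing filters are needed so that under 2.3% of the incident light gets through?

First polarizer is aligned with the polarization: full transmission.
Each further stage multiplies by cos²(28°) = 0.7796.
After N polarizers: T = 0.7796^(N−1). Require T < 0.023 ⇒ N−1 > ln(0.023)/ln(0.7796) = 15.15, so N−1 ≥ 16 and N = 17.
Check: N=17 gives T = 0.01862 < 0.023; N=16 gives T = 0.02388.

N = 17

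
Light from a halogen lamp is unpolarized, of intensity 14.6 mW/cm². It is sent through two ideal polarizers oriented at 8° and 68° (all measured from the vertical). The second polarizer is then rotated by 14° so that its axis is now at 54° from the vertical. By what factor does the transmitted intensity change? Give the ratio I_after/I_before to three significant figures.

Before rotation:
Unpolarized light through the first polarizer → I₁ = ½ I₀, now polarized at 8°.
I₂ = I₁ cos²(68° − 8°) = 0.5 I₀ · cos²(60°) = 0.125 I₀.
After rotation:
Unpolarized light through the first polarizer → I₁ = ½ I₀, now polarized at 8°.
I₂ = I₁ cos²(54° − 8°) = 0.5 I₀ · cos²(46°) = 0.2413 I₀.
Ratio = 0.2413 / 0.125 = 1.93.

I_new/I_old ≈ 1.93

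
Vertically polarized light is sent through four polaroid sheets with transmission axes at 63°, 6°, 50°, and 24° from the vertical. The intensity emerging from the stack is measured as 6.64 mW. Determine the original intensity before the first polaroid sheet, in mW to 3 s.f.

I₁ = I₀ cos²(63° − 0°) = I₀ cos²(63°) = 0.2061 I₀.
I₂ = I₁ cos²(6° − 63°) = 0.2061 I₀ · cos²(57°) = 0.06114 I₀.
I₃ = I₂ cos²(50° − 6°) = 0.06114 I₀ · cos²(44°) = 0.03164 I₀.
I₄ = I₃ cos²(24° − 50°) = 0.03164 I₀ · cos²(26°) = 0.02556 I₀.
So 6.64 mW = 0.02556 I₀, giving I₀ = 6.64/0.02556 = 259.8 mW.

I₀ ≈ 260 mW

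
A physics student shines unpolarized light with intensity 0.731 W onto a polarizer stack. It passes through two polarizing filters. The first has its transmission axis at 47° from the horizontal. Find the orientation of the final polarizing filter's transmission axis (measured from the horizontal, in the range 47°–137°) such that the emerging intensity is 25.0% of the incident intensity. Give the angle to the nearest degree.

θ ≈ 92°

Unpolarized light through the first polarizer → I₁ = ½ I₀, now polarized at 47°.
Need I₂/I₀ = 0.25, so cos²(θ − 47°) = 0.25 / 0.5 = 0.5.
θ − 47° = arccos(√0.5) = 45.0°, giving θ ≈ 47 + 45.0 = 92.0°.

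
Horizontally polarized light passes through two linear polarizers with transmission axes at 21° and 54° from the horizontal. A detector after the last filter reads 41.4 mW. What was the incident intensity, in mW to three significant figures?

I₁ = I₀ cos²(21° − 0°) = I₀ cos²(21°) = 0.8716 I₀.
I₂ = I₁ cos²(54° − 21°) = 0.8716 I₀ · cos²(33°) = 0.613 I₀.
So 41.4 mW = 0.613 I₀, giving I₀ = 41.4/0.613 = 67.53 mW.

I₀ ≈ 67.5 mW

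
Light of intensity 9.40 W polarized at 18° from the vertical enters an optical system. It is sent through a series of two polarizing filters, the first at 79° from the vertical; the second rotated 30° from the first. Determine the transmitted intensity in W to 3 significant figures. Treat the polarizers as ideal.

I ≈ 1.66 W

By Malus's law, I₁ = 9.40 W · cos²(61°) = 2.209 W.
I₂ = I₁ · cos²(30°) = 2.209 · 0.75 = 1.657 W.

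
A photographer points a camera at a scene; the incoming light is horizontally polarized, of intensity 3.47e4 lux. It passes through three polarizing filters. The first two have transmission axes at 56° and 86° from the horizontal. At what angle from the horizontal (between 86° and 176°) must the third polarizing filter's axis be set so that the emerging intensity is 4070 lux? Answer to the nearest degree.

By Malus's law, I₁ = I₀ cos²(56° − 0°) = I₀ cos²(56°) = 0.3127 I₀.
I₂ = I₁ cos²(86° − 56°) = 0.3127 I₀ · cos²(30°) = 0.2345 I₀.
Target fraction: 4070 / 3.47e4 lux = 0.1173 of I₀.
Need I₃/I₀ = 0.1173, so cos²(θ − 86°) = 0.1173 / 0.2345 = 0.5001.
θ − 86° = arccos(√0.5001) = 45.0°, giving θ ≈ 86 + 45.0 = 131.0°.

θ ≈ 131°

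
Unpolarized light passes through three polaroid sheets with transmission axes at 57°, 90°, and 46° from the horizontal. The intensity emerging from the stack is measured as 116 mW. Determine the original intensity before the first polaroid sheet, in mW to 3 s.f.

I₀ ≈ 637 mW

Unpolarized light through the first polarizer → I₁ = ½ I₀, now polarized at 57°.
I₂ = I₁ cos²(90° − 57°) = 0.5 I₀ · cos²(33°) = 0.3517 I₀.
I₃ = I₂ cos²(46° − 90°) = 0.3517 I₀ · cos²(44°) = 0.182 I₀.
So 116 mW = 0.182 I₀, giving I₀ = 116/0.182 = 637.4 mW.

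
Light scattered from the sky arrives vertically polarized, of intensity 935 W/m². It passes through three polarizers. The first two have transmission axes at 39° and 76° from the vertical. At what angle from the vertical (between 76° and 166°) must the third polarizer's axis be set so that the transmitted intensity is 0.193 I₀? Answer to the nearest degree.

I₁ = I₀ cos²(39° − 0°) = I₀ cos²(39°) = 0.604 I₀.
I₂ = I₁ cos²(76° − 39°) = 0.604 I₀ · cos²(37°) = 0.3852 I₀.
Need I₃/I₀ = 0.193, so cos²(θ − 76°) = 0.193 / 0.3852 = 0.501.
θ − 76° = arccos(√0.501) = 44.9°, giving θ ≈ 76 + 44.9 = 120.9°.

θ ≈ 121°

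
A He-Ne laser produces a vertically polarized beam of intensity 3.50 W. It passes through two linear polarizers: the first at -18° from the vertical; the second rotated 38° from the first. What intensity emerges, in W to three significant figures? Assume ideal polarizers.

By Malus's law, I₁ = 3.50 W · cos²(18°) = 3.166 W.
I₂ = I₁ · cos²(38°) = 3.166 · 0.621 = 1.966 W.

I ≈ 1.97 W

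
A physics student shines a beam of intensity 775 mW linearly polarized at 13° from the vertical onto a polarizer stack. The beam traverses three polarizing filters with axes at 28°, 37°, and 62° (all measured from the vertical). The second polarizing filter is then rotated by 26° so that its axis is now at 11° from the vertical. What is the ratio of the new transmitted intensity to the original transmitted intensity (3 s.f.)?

I_new/I_old ≈ 0.452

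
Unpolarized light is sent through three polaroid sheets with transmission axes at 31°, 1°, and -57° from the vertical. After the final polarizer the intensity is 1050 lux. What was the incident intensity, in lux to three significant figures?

Unpolarized light through the first polarizer → I₁ = ½ I₀, now polarized at 31°.
I₂ = I₁ cos²(1° − 31°) = 0.5 I₀ · cos²(30°) = 0.375 I₀.
I₃ = I₂ cos²(-57° − 1°) = 0.375 I₀ · cos²(58°) = 0.1053 I₀.
So 1050 lux = 0.1053 I₀, giving I₀ = 1050/0.1053 = 9971 lux.

I₀ ≈ 9970 lux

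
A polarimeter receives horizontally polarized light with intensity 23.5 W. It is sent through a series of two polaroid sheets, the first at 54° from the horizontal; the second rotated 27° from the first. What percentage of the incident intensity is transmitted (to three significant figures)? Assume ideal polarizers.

By Malus's law, I₁ = 23.5 W · cos²(54°) = 8.119 W.
I₂ = I₁ · cos²(27°) = 8.119 · 0.7939 = 6.446 W.
That is 27.43% of the incident intensity.

≈ 27.4%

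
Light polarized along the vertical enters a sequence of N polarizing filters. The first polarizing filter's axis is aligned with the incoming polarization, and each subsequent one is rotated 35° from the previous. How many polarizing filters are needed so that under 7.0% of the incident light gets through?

First polarizer is aligned with the polarization: full transmission.
Each further stage multiplies by cos²(35°) = 0.671.
After N polarizers: T = 0.671^(N−1). Require T < 0.070 ⇒ N−1 > ln(0.070)/ln(0.671) = 6.67, so N−1 ≥ 7 and N = 8.
Check: N=8 gives T = 0.06125 < 0.070; N=7 gives T = 0.09128.

N = 8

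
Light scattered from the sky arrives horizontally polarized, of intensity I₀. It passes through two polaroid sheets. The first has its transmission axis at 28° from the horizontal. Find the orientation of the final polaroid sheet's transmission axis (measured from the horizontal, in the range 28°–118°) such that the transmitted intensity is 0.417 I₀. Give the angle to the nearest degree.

I₁ = I₀ cos²(28° − 0°) = I₀ cos²(28°) = 0.7796 I₀.
Need I₂/I₀ = 0.417, so cos²(θ − 28°) = 0.417 / 0.7796 = 0.5349.
θ − 28° = arccos(√0.5349) = 43.0°, giving θ ≈ 28 + 43.0 = 71.0°.

θ ≈ 71°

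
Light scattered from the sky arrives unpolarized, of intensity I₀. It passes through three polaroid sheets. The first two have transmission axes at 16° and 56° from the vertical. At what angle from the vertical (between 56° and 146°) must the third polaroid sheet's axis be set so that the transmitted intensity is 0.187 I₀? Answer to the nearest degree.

θ ≈ 93°

Unpolarized light through the first polarizer → I₁ = ½ I₀, now polarized at 16°.
I₂ = I₁ cos²(56° − 16°) = 0.5 I₀ · cos²(40°) = 0.2934 I₀.
Need I₃/I₀ = 0.187, so cos²(θ − 56°) = 0.187 / 0.2934 = 0.6373.
θ − 56° = arccos(√0.6373) = 37.0°, giving θ ≈ 56 + 37.0 = 93.0°.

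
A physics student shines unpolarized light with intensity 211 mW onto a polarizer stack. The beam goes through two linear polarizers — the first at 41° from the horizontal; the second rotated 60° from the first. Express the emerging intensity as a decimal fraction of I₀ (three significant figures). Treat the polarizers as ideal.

I/I₀ ≈ 0.125

Unpolarized light through the first polarizer → I₁ = 211 mW/2 = 105.5 mW, polarized at 41°.
I₂ = I₁ · cos²(60°) = 105.5 · 0.25 = 26.38 mW.
Transmitted fraction = 0.125.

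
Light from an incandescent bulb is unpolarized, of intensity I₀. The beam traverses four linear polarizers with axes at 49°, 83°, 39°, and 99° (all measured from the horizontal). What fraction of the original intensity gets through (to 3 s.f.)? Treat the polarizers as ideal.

≈ 0.0445 I₀

Unpolarized light through the first polarizer → I₁ = ½ I₀, now polarized at 49°.
I₂ = I₁ cos²(83° − 49°) = 0.5 I₀ · cos²(34°) = 0.3437 I₀.
I₃ = I₂ cos²(39° − 83°) = 0.3437 I₀ · cos²(44°) = 0.1778 I₀.
I₄ = I₃ cos²(99° − 39°) = 0.1778 I₀ · cos²(60°) = 0.04446 I₀.
Transmitted fraction = 0.04446.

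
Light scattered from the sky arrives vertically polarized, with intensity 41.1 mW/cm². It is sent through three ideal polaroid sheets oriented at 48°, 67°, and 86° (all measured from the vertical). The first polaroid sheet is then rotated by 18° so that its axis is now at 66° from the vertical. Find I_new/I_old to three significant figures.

I_new/I_old ≈ 0.413

Before rotation:
I₁ = I₀ cos²(48° − 0°) = I₀ cos²(48°) = 0.4477 I₀.
I₂ = I₁ cos²(67° − 48°) = 0.4477 I₀ · cos²(19°) = 0.4003 I₀.
I₃ = I₂ cos²(86° − 67°) = 0.4003 I₀ · cos²(19°) = 0.3579 I₀.
After rotation:
I₁ = I₀ cos²(66° − 0°) = I₀ cos²(66°) = 0.1654 I₀.
I₂ = I₁ cos²(67° − 66°) = 0.1654 I₀ · cos²(1°) = 0.1654 I₀.
I₃ = I₂ cos²(86° − 67°) = 0.1654 I₀ · cos²(19°) = 0.1479 I₀.
Ratio = 0.1479 / 0.3579 = 0.4132.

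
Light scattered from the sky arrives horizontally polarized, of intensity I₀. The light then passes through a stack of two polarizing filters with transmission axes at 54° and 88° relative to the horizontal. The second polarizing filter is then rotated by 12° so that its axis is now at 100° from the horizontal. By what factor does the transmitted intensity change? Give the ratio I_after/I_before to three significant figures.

I_new/I_old ≈ 0.702

Before rotation:
By Malus's law, I₁ = I₀ cos²(54° − 0°) = I₀ cos²(54°) = 0.3455 I₀.
I₂ = I₁ cos²(88° − 54°) = 0.3455 I₀ · cos²(34°) = 0.2375 I₀.
After rotation:
I₁ = I₀ cos²(54° − 0°) = I₀ cos²(54°) = 0.3455 I₀.
I₂ = I₁ cos²(100° − 54°) = 0.3455 I₀ · cos²(46°) = 0.1667 I₀.
Ratio = 0.1667 / 0.2375 = 0.7021.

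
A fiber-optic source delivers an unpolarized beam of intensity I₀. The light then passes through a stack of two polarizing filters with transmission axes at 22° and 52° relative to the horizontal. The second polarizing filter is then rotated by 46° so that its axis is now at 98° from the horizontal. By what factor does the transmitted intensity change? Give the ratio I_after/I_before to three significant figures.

Before rotation:
Unpolarized light through the first polarizer → I₁ = ½ I₀, now polarized at 22°.
I₂ = I₁ cos²(52° − 22°) = 0.5 I₀ · cos²(30°) = 0.375 I₀.
After rotation:
Unpolarized light through the first polarizer → I₁ = ½ I₀, now polarized at 22°.
I₂ = I₁ cos²(98° − 22°) = 0.5 I₀ · cos²(76°) = 0.02926 I₀.
Ratio = 0.02926 / 0.375 = 0.07803.

I_new/I_old ≈ 0.0780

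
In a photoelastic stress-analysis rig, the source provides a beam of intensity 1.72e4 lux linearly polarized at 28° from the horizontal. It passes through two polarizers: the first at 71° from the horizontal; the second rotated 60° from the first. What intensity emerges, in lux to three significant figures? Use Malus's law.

By Malus's law, I₁ = 1.72e4 lux · cos²(43°) = 9200 lux.
I₂ = I₁ · cos²(60°) = 9200 · 0.25 = 2300 lux.

I ≈ 2300 lux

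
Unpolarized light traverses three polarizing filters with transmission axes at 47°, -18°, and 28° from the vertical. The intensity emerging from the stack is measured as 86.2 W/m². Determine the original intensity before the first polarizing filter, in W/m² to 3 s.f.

Unpolarized light through the first polarizer → I₁ = ½ I₀, now polarized at 47°.
I₂ = I₁ cos²(-18° − 47°) = 0.5 I₀ · cos²(65°) = 0.0893 I₀.
I₃ = I₂ cos²(28° + 18°) = 0.0893 I₀ · cos²(46°) = 0.04309 I₀.
So 86.2 W/m² = 0.04309 I₀, giving I₀ = 86.2/0.04309 = 2000 W/m².

I₀ ≈ 2000 W/m²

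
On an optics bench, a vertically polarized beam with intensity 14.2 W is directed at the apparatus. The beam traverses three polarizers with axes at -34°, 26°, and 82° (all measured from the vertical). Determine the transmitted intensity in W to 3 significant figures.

By Malus's law, I₁ = 14.2 W · cos²(34°) = 9.76 W.
I₂ = I₁ · cos²(60°) = 9.76 · 0.25 = 2.44 W.
I₃ = I₂ · cos²(56°) = 2.44 · 0.3127 = 0.763 W.

I ≈ 0.763 W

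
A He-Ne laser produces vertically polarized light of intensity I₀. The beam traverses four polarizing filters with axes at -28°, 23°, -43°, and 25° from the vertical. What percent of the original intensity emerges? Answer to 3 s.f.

≈ 0.717%

I₁ = I₀ cos²(-28° − 0°) = I₀ cos²(28°) = 0.7796 I₀.
I₂ = I₁ cos²(23° + 28°) = 0.7796 I₀ · cos²(51°) = 0.3088 I₀.
I₃ = I₂ cos²(-43° − 23°) = 0.3088 I₀ · cos²(66°) = 0.05108 I₀.
I₄ = I₃ cos²(25° + 43°) = 0.05108 I₀ · cos²(68°) = 0.007168 I₀.
That is 0.7168% of the incident intensity.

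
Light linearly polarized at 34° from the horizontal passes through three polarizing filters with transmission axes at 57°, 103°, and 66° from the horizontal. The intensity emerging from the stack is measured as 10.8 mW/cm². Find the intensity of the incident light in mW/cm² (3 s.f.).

By Malus's law, I₁ = I₀ cos²(57° − 34°) = I₀ cos²(23°) = 0.8473 I₀.
I₂ = I₁ cos²(103° − 57°) = 0.8473 I₀ · cos²(46°) = 0.4089 I₀.
I₃ = I₂ cos²(66° − 103°) = 0.4089 I₀ · cos²(37°) = 0.2608 I₀.
So 10.8 mW/cm² = 0.2608 I₀, giving I₀ = 10.8/0.2608 = 41.41 mW/cm².

I₀ ≈ 41.4 mW/cm²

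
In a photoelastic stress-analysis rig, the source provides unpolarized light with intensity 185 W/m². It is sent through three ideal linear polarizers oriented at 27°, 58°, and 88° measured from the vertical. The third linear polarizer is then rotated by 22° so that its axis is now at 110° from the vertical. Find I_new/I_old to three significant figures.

Before rotation:
Unpolarized light through the first polarizer → I₁ = ½ I₀, now polarized at 27°.
I₂ = I₁ cos²(58° − 27°) = 0.5 I₀ · cos²(31°) = 0.3674 I₀.
I₃ = I₂ cos²(88° − 58°) = 0.3674 I₀ · cos²(30°) = 0.2755 I₀.
After rotation:
Unpolarized light through the first polarizer → I₁ = ½ I₀, now polarized at 27°.
I₂ = I₁ cos²(58° − 27°) = 0.5 I₀ · cos²(31°) = 0.3674 I₀.
I₃ = I₂ cos²(110° − 58°) = 0.3674 I₀ · cos²(52°) = 0.1392 I₀.
Ratio = 0.1392 / 0.2755 = 0.5054.

I_new/I_old ≈ 0.505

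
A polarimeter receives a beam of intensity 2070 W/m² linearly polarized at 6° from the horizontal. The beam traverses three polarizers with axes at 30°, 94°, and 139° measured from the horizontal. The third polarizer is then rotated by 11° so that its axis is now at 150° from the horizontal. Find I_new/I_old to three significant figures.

Before rotation:
By Malus's law, I₁ = I₀ cos²(30° − 6°) = I₀ cos²(24°) = 0.8346 I₀.
I₂ = I₁ cos²(94° − 30°) = 0.8346 I₀ · cos²(64°) = 0.1604 I₀.
I₃ = I₂ cos²(139° − 94°) = 0.1604 I₀ · cos²(45°) = 0.08019 I₀.
After rotation:
I₁ = I₀ cos²(30° − 6°) = I₀ cos²(24°) = 0.8346 I₀.
I₂ = I₁ cos²(94° − 30°) = 0.8346 I₀ · cos²(64°) = 0.1604 I₀.
I₃ = I₂ cos²(150° − 94°) = 0.1604 I₀ · cos²(56°) = 0.05015 I₀.
Ratio = 0.05015 / 0.08019 = 0.6254.

I_new/I_old ≈ 0.625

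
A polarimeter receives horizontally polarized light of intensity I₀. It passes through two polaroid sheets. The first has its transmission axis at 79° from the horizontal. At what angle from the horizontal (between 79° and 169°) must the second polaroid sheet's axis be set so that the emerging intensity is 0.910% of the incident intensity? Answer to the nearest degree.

θ ≈ 139°

I₁ = I₀ cos²(79° − 0°) = I₀ cos²(79°) = 0.03641 I₀.
Need I₂/I₀ = 0.0091, so cos²(θ − 79°) = 0.0091 / 0.03641 = 0.2499.
θ − 79° = arccos(√0.2499) = 60.0°, giving θ ≈ 79 + 60.0 = 139.0°.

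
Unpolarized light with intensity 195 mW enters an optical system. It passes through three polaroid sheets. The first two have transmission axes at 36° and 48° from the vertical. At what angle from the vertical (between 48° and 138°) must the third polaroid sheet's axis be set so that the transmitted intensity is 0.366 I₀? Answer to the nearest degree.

Unpolarized light through the first polarizer → I₁ = ½ I₀, now polarized at 36°.
I₂ = I₁ cos²(48° − 36°) = 0.5 I₀ · cos²(12°) = 0.4784 I₀.
Need I₃/I₀ = 0.366, so cos²(θ − 48°) = 0.366 / 0.4784 = 0.7651.
θ − 48° = arccos(√0.7651) = 29.0°, giving θ ≈ 48 + 29.0 = 77.0°.

θ ≈ 77°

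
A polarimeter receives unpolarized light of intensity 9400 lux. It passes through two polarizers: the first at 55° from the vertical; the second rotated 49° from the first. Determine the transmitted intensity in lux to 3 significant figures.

Unpolarized light through the first polarizer → I₁ = 9400 lux/2 = 4700 lux, polarized at 55°.
I₂ = I₁ · cos²(49°) = 4700 · 0.4304 = 2023 lux.

I ≈ 2020 lux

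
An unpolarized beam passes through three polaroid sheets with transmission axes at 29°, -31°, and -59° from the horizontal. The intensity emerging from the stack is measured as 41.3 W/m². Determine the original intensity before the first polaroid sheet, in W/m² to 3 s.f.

I₀ ≈ 424 W/m²

Unpolarized light through the first polarizer → I₁ = ½ I₀, now polarized at 29°.
I₂ = I₁ cos²(-31° − 29°) = 0.5 I₀ · cos²(60°) = 0.125 I₀.
I₃ = I₂ cos²(-59° + 31°) = 0.125 I₀ · cos²(28°) = 0.09745 I₀.
So 41.3 W/m² = 0.09745 I₀, giving I₀ = 41.3/0.09745 = 423.8 W/m².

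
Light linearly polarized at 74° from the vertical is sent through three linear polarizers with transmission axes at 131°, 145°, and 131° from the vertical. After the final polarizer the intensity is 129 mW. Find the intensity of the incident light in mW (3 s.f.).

I₁ = I₀ cos²(131° − 74°) = I₀ cos²(57°) = 0.2966 I₀.
I₂ = I₁ cos²(145° − 131°) = 0.2966 I₀ · cos²(14°) = 0.2793 I₀.
I₃ = I₂ cos²(131° − 145°) = 0.2793 I₀ · cos²(14°) = 0.2629 I₀.
So 129 mW = 0.2629 I₀, giving I₀ = 129/0.2629 = 490.6 mW.

I₀ ≈ 491 mW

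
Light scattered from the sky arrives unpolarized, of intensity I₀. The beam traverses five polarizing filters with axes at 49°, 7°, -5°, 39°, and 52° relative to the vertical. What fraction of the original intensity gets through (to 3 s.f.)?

≈ 0.130 I₀

Unpolarized light through the first polarizer → I₁ = ½ I₀, now polarized at 49°.
I₂ = I₁ cos²(7° − 49°) = 0.5 I₀ · cos²(42°) = 0.2761 I₀.
I₃ = I₂ cos²(-5° − 7°) = 0.2761 I₀ · cos²(12°) = 0.2642 I₀.
I₄ = I₃ cos²(39° + 5°) = 0.2642 I₀ · cos²(44°) = 0.1367 I₀.
I₅ = I₄ cos²(52° − 39°) = 0.1367 I₀ · cos²(13°) = 0.1298 I₀.
Transmitted fraction = 0.1298.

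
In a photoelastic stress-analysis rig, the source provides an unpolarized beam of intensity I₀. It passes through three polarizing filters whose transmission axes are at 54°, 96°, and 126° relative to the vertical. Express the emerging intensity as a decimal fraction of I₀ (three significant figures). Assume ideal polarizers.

≈ 0.207 I₀

Unpolarized light through the first polarizer → I₁ = ½ I₀, now polarized at 54°.
I₂ = I₁ cos²(96° − 54°) = 0.5 I₀ · cos²(42°) = 0.2761 I₀.
I₃ = I₂ cos²(126° − 96°) = 0.2761 I₀ · cos²(30°) = 0.2071 I₀.
Transmitted fraction = 0.2071.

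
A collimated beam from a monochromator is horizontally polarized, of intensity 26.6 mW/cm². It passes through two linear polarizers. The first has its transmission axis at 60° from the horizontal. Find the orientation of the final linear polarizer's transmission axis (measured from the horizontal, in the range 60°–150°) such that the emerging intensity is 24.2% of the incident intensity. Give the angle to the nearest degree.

θ ≈ 70°

I₁ = I₀ cos²(60° − 0°) = I₀ cos²(60°) = 0.25 I₀.
Need I₂/I₀ = 0.242, so cos²(θ − 60°) = 0.242 / 0.25 = 0.968.
θ − 60° = arccos(√0.968) = 10.3°, giving θ ≈ 60 + 10.3 = 70.3°.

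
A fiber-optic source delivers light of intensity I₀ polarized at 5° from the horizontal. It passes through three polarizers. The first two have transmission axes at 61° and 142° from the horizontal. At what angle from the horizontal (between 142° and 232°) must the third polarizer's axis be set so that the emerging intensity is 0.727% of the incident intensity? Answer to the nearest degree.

By Malus's law, I₁ = I₀ cos²(61° − 5°) = I₀ cos²(56°) = 0.3127 I₀.
I₂ = I₁ cos²(142° − 61°) = 0.3127 I₀ · cos²(81°) = 0.007652 I₀.
Need I₃/I₀ = 0.00727, so cos²(θ − 142°) = 0.00727 / 0.007652 = 0.95.
θ − 142° = arccos(√0.95) = 12.9°, giving θ ≈ 142 + 12.9 = 154.9°.

θ ≈ 155°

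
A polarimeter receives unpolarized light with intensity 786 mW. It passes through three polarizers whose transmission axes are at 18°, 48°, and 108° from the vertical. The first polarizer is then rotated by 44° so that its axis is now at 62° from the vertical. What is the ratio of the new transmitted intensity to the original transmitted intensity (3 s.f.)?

Before rotation:
Unpolarized light through the first polarizer → I₁ = ½ I₀, now polarized at 18°.
I₂ = I₁ cos²(48° − 18°) = 0.5 I₀ · cos²(30°) = 0.375 I₀.
I₃ = I₂ cos²(108° − 48°) = 0.375 I₀ · cos²(60°) = 0.09375 I₀.
After rotation:
Unpolarized light through the first polarizer → I₁ = ½ I₀, now polarized at 62°.
I₂ = I₁ cos²(48° − 62°) = 0.5 I₀ · cos²(14°) = 0.4707 I₀.
I₃ = I₂ cos²(108° − 48°) = 0.4707 I₀ · cos²(60°) = 0.1177 I₀.
Ratio = 0.1177 / 0.09375 = 1.255.

I_new/I_old ≈ 1.26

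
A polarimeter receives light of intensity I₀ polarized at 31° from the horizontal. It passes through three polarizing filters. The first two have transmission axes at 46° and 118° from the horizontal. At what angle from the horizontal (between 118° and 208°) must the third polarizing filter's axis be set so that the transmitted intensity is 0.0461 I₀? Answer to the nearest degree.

I₁ = I₀ cos²(46° − 31°) = I₀ cos²(15°) = 0.933 I₀.
I₂ = I₁ cos²(118° − 46°) = 0.933 I₀ · cos²(72°) = 0.08909 I₀.
Need I₃/I₀ = 0.0461, so cos²(θ − 118°) = 0.0461 / 0.08909 = 0.5174.
θ − 118° = arccos(√0.5174) = 44.0°, giving θ ≈ 118 + 44.0 = 162.0°.

θ ≈ 162°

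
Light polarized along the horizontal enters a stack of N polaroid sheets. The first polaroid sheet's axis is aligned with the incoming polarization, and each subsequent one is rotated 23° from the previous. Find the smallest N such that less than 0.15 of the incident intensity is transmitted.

N = 13

First polarizer is aligned with the polarization: full transmission.
Each further stage multiplies by cos²(23°) = 0.8473.
After N polarizers: T = 0.8473^(N−1). Require T < 0.15 ⇒ N−1 > ln(0.15)/ln(0.8473) = 11.45, so N−1 ≥ 12 and N = 13.
Check: N=13 gives T = 0.137 < 0.15; N=12 gives T = 0.1616.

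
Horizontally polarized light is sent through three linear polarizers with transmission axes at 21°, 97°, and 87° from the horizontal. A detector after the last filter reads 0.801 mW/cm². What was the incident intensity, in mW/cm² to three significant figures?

By Malus's law, I₁ = I₀ cos²(21° − 0°) = I₀ cos²(21°) = 0.8716 I₀.
I₂ = I₁ cos²(97° − 21°) = 0.8716 I₀ · cos²(76°) = 0.05101 I₀.
I₃ = I₂ cos²(87° − 97°) = 0.05101 I₀ · cos²(10°) = 0.04947 I₀.
So 0.801 mW/cm² = 0.04947 I₀, giving I₀ = 0.801/0.04947 = 16.19 mW/cm².

I₀ ≈ 16.2 mW/cm²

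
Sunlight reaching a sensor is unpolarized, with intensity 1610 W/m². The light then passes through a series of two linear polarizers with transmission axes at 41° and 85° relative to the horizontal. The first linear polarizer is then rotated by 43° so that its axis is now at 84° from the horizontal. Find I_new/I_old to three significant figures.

I_new/I_old ≈ 1.93

Before rotation:
Unpolarized light through the first polarizer → I₁ = ½ I₀, now polarized at 41°.
I₂ = I₁ cos²(85° − 41°) = 0.5 I₀ · cos²(44°) = 0.2587 I₀.
After rotation:
Unpolarized light through the first polarizer → I₁ = ½ I₀, now polarized at 84°.
I₂ = I₁ cos²(85° − 84°) = 0.5 I₀ · cos²(1°) = 0.4998 I₀.
Ratio = 0.4998 / 0.2587 = 1.932.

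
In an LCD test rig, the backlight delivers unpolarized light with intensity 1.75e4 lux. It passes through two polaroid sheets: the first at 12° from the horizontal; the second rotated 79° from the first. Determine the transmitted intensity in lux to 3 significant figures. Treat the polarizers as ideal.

I ≈ 319 lux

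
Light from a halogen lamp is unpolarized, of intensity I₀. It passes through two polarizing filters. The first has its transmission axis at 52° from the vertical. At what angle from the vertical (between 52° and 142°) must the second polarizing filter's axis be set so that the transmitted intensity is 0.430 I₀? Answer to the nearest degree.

Unpolarized light through the first polarizer → I₁ = ½ I₀, now polarized at 52°.
Need I₂/I₀ = 0.43, so cos²(θ − 52°) = 0.43 / 0.5 = 0.86.
θ − 52° = arccos(√0.86) = 22.0°, giving θ ≈ 52 + 22.0 = 74.0°.

θ ≈ 74°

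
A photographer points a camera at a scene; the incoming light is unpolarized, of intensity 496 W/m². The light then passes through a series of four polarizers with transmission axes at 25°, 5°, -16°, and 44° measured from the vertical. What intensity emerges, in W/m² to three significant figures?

I ≈ 47.7 W/m²

Unpolarized light through the first polarizer → I₁ = 496 W/m²/2 = 248 W/m², polarized at 25°.
I₂ = I₁ · cos²(20°) = 248 · 0.883 = 219 W/m².
I₃ = I₂ · cos²(21°) = 219 · 0.8716 = 190.9 W/m².
I₄ = I₃ · cos²(60°) = 190.9 · 0.25 = 47.72 W/m².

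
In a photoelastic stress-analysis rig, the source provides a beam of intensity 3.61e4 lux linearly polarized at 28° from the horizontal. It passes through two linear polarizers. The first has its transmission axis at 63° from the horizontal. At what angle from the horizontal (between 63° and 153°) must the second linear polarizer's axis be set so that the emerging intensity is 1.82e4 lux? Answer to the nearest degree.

θ ≈ 93°

By Malus's law, I₁ = I₀ cos²(63° − 28°) = I₀ cos²(35°) = 0.671 I₀.
Target fraction: 1.82e4 / 3.61e4 lux = 0.5042 of I₀.
Need I₂/I₀ = 0.5042, so cos²(θ − 63°) = 0.5042 / 0.671 = 0.7513.
θ − 63° = arccos(√0.7513) = 29.9°, giving θ ≈ 63 + 29.9 = 92.9°.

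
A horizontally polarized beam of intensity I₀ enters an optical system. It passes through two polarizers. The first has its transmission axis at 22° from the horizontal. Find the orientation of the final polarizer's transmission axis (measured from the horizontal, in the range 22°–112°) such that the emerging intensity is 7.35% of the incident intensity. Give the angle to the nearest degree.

θ ≈ 95°

By Malus's law, I₁ = I₀ cos²(22° − 0°) = I₀ cos²(22°) = 0.8597 I₀.
Need I₂/I₀ = 0.0735, so cos²(θ − 22°) = 0.0735 / 0.8597 = 0.0855.
θ − 22° = arccos(√0.0855) = 73.0°, giving θ ≈ 22 + 73.0 = 95.0°.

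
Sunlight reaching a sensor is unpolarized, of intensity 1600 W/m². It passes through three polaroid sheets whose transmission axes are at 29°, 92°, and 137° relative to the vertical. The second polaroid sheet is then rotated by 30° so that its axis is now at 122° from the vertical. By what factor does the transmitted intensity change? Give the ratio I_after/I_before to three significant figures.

Before rotation:
Unpolarized light through the first polarizer → I₁ = ½ I₀, now polarized at 29°.
I₂ = I₁ cos²(92° − 29°) = 0.5 I₀ · cos²(63°) = 0.1031 I₀.
I₃ = I₂ cos²(137° − 92°) = 0.1031 I₀ · cos²(45°) = 0.05153 I₀.
After rotation:
Unpolarized light through the first polarizer → I₁ = ½ I₀, now polarized at 29°.
Angle between axes 1 and 2: 87°. I₂ = 0.5 I₀ · cos²(87°) = 0.00137 I₀.
I₃ = I₂ cos²(137° − 122°) = 0.00137 I₀ · cos²(15°) = 0.001278 I₀.
Ratio = 0.001278 / 0.05153 = 0.0248.

I_new/I_old ≈ 0.0248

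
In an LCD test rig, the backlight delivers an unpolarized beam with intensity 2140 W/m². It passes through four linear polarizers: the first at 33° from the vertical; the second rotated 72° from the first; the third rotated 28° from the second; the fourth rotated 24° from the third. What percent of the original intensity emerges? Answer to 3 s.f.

Unpolarized light through the first polarizer → I₁ = 2140 W/m²/2 = 1070 W/m², polarized at 33°.
I₂ = I₁ · cos²(72°) = 1070 · 0.09549 = 102.2 W/m².
I₃ = I₂ · cos²(28°) = 102.2 · 0.7796 = 79.66 W/m².
I₄ = I₃ · cos²(24°) = 79.66 · 0.8346 = 66.48 W/m².
That is 3.106% of the incident intensity.

≈ 3.11%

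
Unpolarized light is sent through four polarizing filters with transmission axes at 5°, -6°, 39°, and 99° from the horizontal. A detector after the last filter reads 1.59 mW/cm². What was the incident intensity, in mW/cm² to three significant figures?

I₀ ≈ 26.4 mW/cm²

Unpolarized light through the first polarizer → I₁ = ½ I₀, now polarized at 5°.
I₂ = I₁ cos²(-6° − 5°) = 0.5 I₀ · cos²(11°) = 0.4818 I₀.
I₃ = I₂ cos²(39° + 6°) = 0.4818 I₀ · cos²(45°) = 0.2409 I₀.
I₄ = I₃ cos²(99° − 39°) = 0.2409 I₀ · cos²(60°) = 0.06022 I₀.
So 1.59 mW/cm² = 0.06022 I₀, giving I₀ = 1.59/0.06022 = 26.4 mW/cm².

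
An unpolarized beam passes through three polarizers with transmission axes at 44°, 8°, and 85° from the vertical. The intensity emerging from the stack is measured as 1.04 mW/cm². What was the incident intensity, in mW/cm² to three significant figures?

I₀ ≈ 62.8 mW/cm²

Unpolarized light through the first polarizer → I₁ = ½ I₀, now polarized at 44°.
I₂ = I₁ cos²(8° − 44°) = 0.5 I₀ · cos²(36°) = 0.3273 I₀.
I₃ = I₂ cos²(85° − 8°) = 0.3273 I₀ · cos²(77°) = 0.01656 I₀.
So 1.04 mW/cm² = 0.01656 I₀, giving I₀ = 1.04/0.01656 = 62.8 mW/cm².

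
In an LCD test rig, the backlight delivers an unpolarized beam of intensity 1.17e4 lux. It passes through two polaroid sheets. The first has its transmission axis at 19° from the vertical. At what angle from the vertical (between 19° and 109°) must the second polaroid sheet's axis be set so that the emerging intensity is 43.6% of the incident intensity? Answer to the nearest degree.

Unpolarized light through the first polarizer → I₁ = ½ I₀, now polarized at 19°.
Need I₂/I₀ = 0.436, so cos²(θ − 19°) = 0.436 / 0.5 = 0.872.
θ − 19° = arccos(√0.872) = 21.0°, giving θ ≈ 19 + 21.0 = 40.0°.

θ ≈ 40°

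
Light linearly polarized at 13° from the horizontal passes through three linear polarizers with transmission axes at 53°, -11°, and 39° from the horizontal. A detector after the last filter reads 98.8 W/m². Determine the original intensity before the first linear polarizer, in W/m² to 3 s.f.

I₀ ≈ 2120 W/m²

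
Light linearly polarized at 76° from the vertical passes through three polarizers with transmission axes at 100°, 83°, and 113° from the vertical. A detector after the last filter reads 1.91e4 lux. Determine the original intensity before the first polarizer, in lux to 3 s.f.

By Malus's law, I₁ = I₀ cos²(100° − 76°) = I₀ cos²(24°) = 0.8346 I₀.
I₂ = I₁ cos²(83° − 100°) = 0.8346 I₀ · cos²(17°) = 0.7632 I₀.
I₃ = I₂ cos²(113° − 83°) = 0.7632 I₀ · cos²(30°) = 0.5724 I₀.
So 1.91e4 lux = 0.5724 I₀, giving I₀ = 1.91e4/0.5724 = 3.337e+04 lux.

I₀ ≈ 3.34e4 lux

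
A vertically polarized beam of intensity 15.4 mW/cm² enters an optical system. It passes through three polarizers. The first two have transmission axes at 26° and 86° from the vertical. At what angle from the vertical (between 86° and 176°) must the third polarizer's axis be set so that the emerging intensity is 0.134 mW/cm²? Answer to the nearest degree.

I₁ = I₀ cos²(26° − 0°) = I₀ cos²(26°) = 0.8078 I₀.
I₂ = I₁ cos²(86° − 26°) = 0.8078 I₀ · cos²(60°) = 0.202 I₀.
Target fraction: 0.134 / 15.4 mW/cm² = 0.008701 of I₀.
Need I₃/I₀ = 0.008701, so cos²(θ − 86°) = 0.008701 / 0.202 = 0.04308.
θ − 86° = arccos(√0.04308) = 78.0°, giving θ ≈ 86 + 78.0 = 164.0°.

θ ≈ 164°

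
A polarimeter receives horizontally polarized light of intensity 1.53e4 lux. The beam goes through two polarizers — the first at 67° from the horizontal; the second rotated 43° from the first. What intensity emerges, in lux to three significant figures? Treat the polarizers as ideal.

I ≈ 1250 lux

I₁ = 1.53e4 lux · cos²(67°) = 2336 lux.
I₂ = I₁ · cos²(43°) = 2336 · 0.5349 = 1249 lux.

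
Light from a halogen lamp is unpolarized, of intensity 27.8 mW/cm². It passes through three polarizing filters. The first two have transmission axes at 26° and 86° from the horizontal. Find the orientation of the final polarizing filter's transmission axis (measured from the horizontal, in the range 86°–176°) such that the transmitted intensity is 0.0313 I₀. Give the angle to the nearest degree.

Unpolarized light through the first polarizer → I₁ = ½ I₀, now polarized at 26°.
I₂ = I₁ cos²(86° − 26°) = 0.5 I₀ · cos²(60°) = 0.125 I₀.
Need I₃/I₀ = 0.0313, so cos²(θ − 86°) = 0.0313 / 0.125 = 0.2504.
θ − 86° = arccos(√0.2504) = 60.0°, giving θ ≈ 86 + 60.0 = 146.0°.

θ ≈ 146°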